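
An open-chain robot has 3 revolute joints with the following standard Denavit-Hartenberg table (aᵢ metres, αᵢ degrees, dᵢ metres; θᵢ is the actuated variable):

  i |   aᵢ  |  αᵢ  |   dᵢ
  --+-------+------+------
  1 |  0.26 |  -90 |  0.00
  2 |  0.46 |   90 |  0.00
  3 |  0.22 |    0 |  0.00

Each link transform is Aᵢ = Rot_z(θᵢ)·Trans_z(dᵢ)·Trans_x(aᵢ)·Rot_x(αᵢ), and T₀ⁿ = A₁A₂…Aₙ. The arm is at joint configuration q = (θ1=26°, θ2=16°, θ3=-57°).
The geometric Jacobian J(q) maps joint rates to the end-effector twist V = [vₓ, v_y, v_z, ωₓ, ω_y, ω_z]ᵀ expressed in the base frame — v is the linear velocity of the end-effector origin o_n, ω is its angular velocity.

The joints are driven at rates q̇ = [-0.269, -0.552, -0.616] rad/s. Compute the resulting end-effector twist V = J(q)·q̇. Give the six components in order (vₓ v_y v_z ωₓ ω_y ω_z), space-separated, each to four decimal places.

0.0652 -0.2949 0.3390 0.0894 -0.5706 -0.8611

o_n = [0.8155, 0.1925, -0.1598]
J₁: ẑ×o_n = [-0.1925, 0.8155, 0.0000], ω = ẑ
J2: z=[-0.4384, 0.8988, 0.0000] o=[0.2337, 0.1140, 0.0000] → [-0.1436, -0.0701, -0.5574, -0.4384, 0.8988, 0.0000]
J3: z=[0.2477, 0.1208, 0.9613] o=[0.6311, 0.3078, -0.1268] → [0.1069, 0.1854, -0.0509, 0.2477, 0.1208, 0.9613]
V = J·q̇ = [0.0652, -0.2949, 0.3390, 0.0894, -0.5706, -0.8611]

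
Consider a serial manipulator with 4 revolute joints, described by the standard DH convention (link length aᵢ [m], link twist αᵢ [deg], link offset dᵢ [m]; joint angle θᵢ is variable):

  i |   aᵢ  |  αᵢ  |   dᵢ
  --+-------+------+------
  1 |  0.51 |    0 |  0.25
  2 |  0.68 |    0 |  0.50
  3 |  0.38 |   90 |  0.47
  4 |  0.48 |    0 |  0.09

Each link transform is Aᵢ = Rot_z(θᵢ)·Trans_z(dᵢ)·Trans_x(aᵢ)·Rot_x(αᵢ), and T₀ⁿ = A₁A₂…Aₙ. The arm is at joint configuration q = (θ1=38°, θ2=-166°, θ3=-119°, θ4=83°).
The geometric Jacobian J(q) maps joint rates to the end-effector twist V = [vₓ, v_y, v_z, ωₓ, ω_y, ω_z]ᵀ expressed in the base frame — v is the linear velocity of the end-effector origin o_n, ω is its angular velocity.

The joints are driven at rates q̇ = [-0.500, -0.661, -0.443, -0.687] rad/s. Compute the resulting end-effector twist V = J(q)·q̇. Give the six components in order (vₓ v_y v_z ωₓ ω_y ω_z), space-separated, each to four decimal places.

o_n = [-0.1053, 0.2169, 1.6964]
J₁: ẑ×o_n = [-0.2169, -0.1053, 0.0000], ω = ẑ
J2: z=[0.0000, 0.0000, 1.0000] o=[0.4019, 0.3140, 0.2500] → [0.0970, -0.5071, 0.0000, 0.0000, 0.0000, 1.0000]
J3: z=[0.0000, 0.0000, 1.0000] o=[-0.0168, -0.2219, 0.7500] → [-0.4388, -0.0885, 0.0000, 0.0000, 0.0000, 1.0000]
J4: z=[0.9205, 0.3907, 0.0000] o=[-0.1652, 0.1279, 1.2200] → [0.1862, -0.4385, 0.0585, 0.9205, 0.3907, 0.0000]
V = J·q̇ = [0.1108, 0.7283, -0.0402, -0.6324, -0.2684, -1.6040]

0.1108 0.7283 -0.0402 -0.6324 -0.2684 -1.6040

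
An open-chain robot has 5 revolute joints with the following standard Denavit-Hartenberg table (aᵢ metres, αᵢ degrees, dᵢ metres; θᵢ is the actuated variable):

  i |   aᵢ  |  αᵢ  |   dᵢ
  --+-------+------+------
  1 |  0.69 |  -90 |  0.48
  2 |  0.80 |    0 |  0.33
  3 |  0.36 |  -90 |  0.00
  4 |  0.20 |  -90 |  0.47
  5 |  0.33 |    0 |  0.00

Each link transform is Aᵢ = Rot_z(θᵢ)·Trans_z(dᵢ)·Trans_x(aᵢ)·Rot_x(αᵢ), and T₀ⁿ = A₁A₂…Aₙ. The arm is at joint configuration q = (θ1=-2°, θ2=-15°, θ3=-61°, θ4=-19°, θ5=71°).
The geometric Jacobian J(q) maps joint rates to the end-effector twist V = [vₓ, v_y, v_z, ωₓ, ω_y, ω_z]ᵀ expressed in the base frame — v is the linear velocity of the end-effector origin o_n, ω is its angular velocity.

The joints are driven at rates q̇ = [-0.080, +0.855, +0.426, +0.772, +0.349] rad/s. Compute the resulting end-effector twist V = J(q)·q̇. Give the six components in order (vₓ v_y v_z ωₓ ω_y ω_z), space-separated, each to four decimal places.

o_n = [1.7874, 0.3679, 1.2802]
J₁: ẑ×o_n = [-0.3679, 1.7874, 0.0000], ω = ẑ
J2: z=[0.0349, 0.9994, 0.0000] o=[0.6896, -0.0241, 0.4800] → [0.7997, -0.0279, -1.0834, 0.0349, 0.9994, 0.0000]
J3: z=[0.0349, 0.9994, 0.0000] o=[1.4734, 0.2788, 0.6871] → [0.5928, -0.0207, -0.3107, 0.0349, 0.9994, 0.0000]
J4: z=[0.9697, -0.0339, -0.2419] o=[1.5604, 0.2757, 1.0364] → [0.0141, -0.2914, 0.0971, 0.9697, -0.0339, -0.2419]
J5: z=[0.0457, -0.9477, 0.3159] o=[2.0642, 0.3233, 1.1061] → [-0.1791, -0.0954, -0.2603, 0.0457, -0.9477, 0.3159]
V = J·q̇ = [0.9141, -0.4339, -1.0746, 0.8093, 0.9233, -0.1565]

0.9141 -0.4339 -1.0746 0.8093 0.9233 -0.1565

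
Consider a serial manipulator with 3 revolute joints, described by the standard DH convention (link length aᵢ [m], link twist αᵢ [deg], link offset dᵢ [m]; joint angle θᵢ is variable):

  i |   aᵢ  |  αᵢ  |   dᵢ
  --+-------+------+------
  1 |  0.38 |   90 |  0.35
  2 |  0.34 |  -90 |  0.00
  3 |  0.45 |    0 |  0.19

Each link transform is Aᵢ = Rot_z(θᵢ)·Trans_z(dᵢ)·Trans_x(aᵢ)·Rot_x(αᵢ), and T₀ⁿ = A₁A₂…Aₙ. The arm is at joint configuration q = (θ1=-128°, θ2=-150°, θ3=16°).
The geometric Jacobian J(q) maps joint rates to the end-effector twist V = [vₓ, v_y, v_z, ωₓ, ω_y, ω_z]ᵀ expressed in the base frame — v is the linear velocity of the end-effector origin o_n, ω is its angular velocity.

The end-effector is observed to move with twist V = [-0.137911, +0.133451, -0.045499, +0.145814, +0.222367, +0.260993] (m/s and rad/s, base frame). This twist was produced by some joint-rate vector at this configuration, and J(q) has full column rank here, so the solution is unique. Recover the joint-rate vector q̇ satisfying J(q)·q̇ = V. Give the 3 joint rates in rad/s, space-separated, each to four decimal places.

o_n = [0.2172, 0.0766, -0.2008]
J₁: ẑ×o_n = [-0.0766, 0.2172, 0.0000], ω = ẑ
J2: z=[-0.7880, 0.6157, 0.0000] o=[-0.2340, -0.2994, 0.3500] → [-0.3391, -0.4341, -0.5741, -0.7880, 0.6157, 0.0000]
J3: z=[-0.3078, -0.3940, -0.8660] o=[-0.0527, -0.0674, 0.1800] → [0.2747, -0.3510, 0.0620, -0.3078, -0.3940, -0.8660]
q̇ = J⁺·V = [-0.1980, 0.0220, -0.5300]

-0.1980 0.0220 -0.5300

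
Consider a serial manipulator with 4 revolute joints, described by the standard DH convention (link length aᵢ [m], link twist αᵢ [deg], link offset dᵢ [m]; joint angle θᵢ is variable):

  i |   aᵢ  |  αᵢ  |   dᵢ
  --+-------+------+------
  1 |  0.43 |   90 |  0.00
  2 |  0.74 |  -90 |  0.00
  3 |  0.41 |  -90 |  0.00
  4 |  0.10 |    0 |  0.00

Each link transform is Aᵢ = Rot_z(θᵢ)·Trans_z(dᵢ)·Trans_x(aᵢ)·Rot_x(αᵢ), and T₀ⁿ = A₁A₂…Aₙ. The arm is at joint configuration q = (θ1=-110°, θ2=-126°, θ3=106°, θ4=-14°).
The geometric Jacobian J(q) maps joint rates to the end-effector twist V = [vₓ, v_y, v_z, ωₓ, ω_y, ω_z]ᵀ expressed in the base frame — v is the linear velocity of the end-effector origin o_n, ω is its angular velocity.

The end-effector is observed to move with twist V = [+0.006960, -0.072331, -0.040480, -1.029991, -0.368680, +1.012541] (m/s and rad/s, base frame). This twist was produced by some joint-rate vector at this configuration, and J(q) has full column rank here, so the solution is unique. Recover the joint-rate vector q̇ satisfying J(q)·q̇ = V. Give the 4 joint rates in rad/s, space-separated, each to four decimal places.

o_n = [0.4249, -0.2576, -0.4998]
J₁: ẑ×o_n = [0.2576, 0.4249, -0.0000], ω = ẑ
J2: z=[-0.9397, 0.3420, 0.0000] o=[-0.1471, -0.4041, 0.0000] → [-0.1710, -0.4697, -0.3332, -0.9397, 0.3420, 0.0000]
J3: z=[-0.2767, -0.7602, -0.5878] o=[0.0017, 0.0047, -0.5987] → [-0.2293, -0.2214, 0.3943, -0.2767, -0.7602, -0.5878]
J4: z=[-0.4523, -0.4367, 0.7777] o=[0.3493, -0.1926, -0.5072] → [0.0474, 0.0621, 0.0624, -0.4523, -0.4367, 0.7777]
q̇ = J⁺·V = [0.5340, 0.6130, 0.2840, 0.8300]

0.5340 0.6130 0.2840 0.8300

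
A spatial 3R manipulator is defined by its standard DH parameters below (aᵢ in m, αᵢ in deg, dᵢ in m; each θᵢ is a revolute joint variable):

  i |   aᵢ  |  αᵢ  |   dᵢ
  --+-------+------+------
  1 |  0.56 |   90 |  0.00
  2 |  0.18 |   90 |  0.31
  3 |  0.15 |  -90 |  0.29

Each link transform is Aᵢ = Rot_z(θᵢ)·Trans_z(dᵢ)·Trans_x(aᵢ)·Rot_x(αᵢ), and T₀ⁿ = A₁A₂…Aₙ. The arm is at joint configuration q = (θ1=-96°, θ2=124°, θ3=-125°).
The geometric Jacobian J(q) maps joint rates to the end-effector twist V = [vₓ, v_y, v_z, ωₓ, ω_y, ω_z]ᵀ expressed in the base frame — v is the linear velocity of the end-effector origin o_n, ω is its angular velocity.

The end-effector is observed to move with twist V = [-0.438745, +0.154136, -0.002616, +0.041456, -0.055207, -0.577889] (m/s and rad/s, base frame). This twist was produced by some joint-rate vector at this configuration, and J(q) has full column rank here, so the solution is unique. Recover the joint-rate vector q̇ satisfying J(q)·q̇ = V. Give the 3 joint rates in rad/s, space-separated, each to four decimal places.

-0.6120 -0.0470 0.0610

o_n = [-0.2643, -0.7242, 0.2401]
J₁: ẑ×o_n = [0.7242, -0.2643, 0.0000], ω = ẑ
J2: z=[-0.9945, 0.1045, 0.0000] o=[-0.0585, -0.5569, 0.0000] → [0.0251, 0.2388, 0.1879, -0.9945, 0.1045, 0.0000]
J3: z=[-0.0867, -0.8245, 0.5592] o=[-0.3563, -0.4244, 0.1492] → [0.0927, 0.0593, 0.1019, -0.0867, -0.8245, 0.5592]
q̇ = J⁺·V = [-0.6120, -0.0470, 0.0610]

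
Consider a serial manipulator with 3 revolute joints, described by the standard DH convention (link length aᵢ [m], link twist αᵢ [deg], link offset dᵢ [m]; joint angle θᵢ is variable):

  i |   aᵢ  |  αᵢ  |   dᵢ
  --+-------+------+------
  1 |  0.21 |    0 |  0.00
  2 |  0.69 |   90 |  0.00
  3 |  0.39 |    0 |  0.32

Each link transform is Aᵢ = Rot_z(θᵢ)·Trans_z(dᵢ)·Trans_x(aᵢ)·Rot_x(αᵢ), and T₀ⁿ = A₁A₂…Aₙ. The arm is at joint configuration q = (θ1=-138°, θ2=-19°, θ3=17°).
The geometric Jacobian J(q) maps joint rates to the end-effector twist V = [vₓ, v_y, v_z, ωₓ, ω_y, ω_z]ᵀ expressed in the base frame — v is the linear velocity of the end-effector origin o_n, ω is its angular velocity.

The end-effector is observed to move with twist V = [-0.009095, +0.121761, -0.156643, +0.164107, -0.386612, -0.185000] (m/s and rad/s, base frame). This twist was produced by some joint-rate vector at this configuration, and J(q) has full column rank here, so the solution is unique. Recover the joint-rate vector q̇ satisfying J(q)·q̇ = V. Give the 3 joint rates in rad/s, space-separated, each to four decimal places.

o_n = [-1.2596, -0.2613, 0.1140]
J₁: ẑ×o_n = [0.2613, -1.2596, 0.0000], ω = ẑ
J2: z=[0.0000, 0.0000, 1.0000] o=[-0.1561, -0.1405, 0.0000] → [0.1208, -1.1035, 0.0000, 0.0000, 0.0000, 1.0000]
J3: z=[-0.3907, 0.9205, 0.0000] o=[-0.7912, -0.4101, 0.0000] → [0.1050, 0.0446, 0.3730, -0.3907, 0.9205, 0.0000]
q̇ = J⁺·V = [0.4080, -0.5930, -0.4200]

0.4080 -0.5930 -0.4200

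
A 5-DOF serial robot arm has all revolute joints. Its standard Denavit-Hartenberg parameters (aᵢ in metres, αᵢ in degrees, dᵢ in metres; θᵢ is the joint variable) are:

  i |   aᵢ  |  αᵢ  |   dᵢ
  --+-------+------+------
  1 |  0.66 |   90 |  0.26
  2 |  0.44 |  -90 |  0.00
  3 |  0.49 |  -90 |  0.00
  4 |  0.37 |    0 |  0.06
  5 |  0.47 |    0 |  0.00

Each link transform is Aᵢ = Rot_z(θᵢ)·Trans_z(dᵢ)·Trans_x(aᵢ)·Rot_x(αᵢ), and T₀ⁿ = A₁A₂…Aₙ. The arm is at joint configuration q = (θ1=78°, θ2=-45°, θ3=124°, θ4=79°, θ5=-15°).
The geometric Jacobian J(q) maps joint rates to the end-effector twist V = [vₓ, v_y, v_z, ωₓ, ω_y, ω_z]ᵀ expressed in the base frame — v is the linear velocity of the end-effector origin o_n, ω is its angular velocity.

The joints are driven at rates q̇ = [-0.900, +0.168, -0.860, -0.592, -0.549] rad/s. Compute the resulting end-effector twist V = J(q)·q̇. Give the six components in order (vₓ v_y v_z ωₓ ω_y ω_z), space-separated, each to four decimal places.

o_n = [-0.5728, 0.2008, -0.2683]
J₁: ẑ×o_n = [-0.2008, -0.5728, 0.0000], ω = ẑ
J2: z=[0.9781, -0.2079, 0.0000] o=[0.1372, 0.6456, 0.2600] → [0.1098, 0.5168, -0.5827, 0.9781, -0.2079, 0.0000]
J3: z=[0.1470, 0.6917, 0.7071] o=[0.2019, 0.9499, -0.0511] → [0.3795, -0.5159, 0.4257, 0.1470, 0.6917, 0.7071]
J4: z=[0.4251, -0.6897, 0.5862] o=[-0.2357, 0.8448, 0.1426] → [0.6610, -0.0229, -0.5063, 0.4251, -0.6897, 0.5862]
J5: z=[0.4251, -0.6897, 0.5862] o=[-0.3267, 0.5371, -0.0511] → [0.3470, -0.0519, -0.3127, 0.4251, -0.6897, 0.5862]
V = J·q̇ = [-0.7090, 1.0880, 0.0074, -0.4471, 0.1572, -2.1770]

-0.7090 1.0880 0.0074 -0.4471 0.1572 -2.1770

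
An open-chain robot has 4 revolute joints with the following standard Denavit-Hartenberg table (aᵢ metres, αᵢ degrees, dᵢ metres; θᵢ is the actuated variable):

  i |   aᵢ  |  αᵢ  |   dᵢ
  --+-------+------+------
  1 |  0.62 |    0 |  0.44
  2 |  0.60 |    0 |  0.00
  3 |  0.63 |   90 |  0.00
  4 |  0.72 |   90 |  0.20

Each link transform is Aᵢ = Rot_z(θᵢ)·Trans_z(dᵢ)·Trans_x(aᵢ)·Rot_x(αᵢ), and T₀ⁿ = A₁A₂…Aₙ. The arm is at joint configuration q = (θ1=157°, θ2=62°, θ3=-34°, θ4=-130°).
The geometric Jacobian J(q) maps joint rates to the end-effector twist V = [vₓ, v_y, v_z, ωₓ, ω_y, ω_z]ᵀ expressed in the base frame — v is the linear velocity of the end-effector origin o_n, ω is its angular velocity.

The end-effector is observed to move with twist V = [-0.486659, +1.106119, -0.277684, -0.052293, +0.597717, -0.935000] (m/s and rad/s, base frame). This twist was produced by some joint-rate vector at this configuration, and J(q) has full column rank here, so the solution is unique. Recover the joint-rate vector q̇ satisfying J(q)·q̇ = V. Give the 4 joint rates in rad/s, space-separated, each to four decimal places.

o_n = [-1.2210, 0.0493, -0.1116]
J₁: ẑ×o_n = [-0.0493, -1.2210, 0.0000], ω = ẑ
J2: z=[0.0000, 0.0000, 1.0000] o=[-0.5707, 0.2423, 0.4400] → [0.1929, -0.6503, 0.0000, 0.0000, 0.0000, 1.0000]
J3: z=[0.0000, 0.0000, 1.0000] o=[-1.0370, -0.1353, 0.4400] → [-0.1847, -0.1840, 0.0000, 0.0000, 0.0000, 1.0000]
J4: z=[-0.0872, 0.9962, 0.0000] o=[-1.6646, -0.1902, 0.4400] → [-0.5495, -0.0481, -0.4628, -0.0872, 0.9962, 0.0000]
q̇ = J⁺·V = [-0.6390, -0.6440, 0.3480, 0.6000]

-0.6390 -0.6440 0.3480 0.6000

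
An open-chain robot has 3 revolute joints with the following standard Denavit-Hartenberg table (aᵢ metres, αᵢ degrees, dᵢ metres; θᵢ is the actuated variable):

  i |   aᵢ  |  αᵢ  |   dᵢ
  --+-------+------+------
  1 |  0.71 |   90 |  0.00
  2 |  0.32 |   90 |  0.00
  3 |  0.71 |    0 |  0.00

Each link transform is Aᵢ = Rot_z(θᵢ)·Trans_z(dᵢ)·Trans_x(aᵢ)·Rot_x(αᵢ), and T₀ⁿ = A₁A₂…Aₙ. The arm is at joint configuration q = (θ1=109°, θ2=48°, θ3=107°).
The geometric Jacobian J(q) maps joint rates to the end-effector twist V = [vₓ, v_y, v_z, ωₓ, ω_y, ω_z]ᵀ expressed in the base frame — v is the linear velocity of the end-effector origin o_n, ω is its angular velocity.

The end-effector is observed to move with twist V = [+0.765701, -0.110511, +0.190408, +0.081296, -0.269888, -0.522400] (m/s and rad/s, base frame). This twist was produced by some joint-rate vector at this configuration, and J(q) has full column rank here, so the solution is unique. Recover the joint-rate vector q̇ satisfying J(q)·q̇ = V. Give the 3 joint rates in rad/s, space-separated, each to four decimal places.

-0.7760 -0.0110 -0.3790

o_n = [0.3863, 0.9635, 0.0835]
J₁: ẑ×o_n = [-0.9635, 0.3863, 0.0000], ω = ẑ
J2: z=[0.9455, 0.3256, 0.0000] o=[-0.2312, 0.6713, 0.0000] → [0.0272, -0.0790, 0.0752, 0.9455, 0.3256, 0.0000]
J3: z=[-0.2419, 0.7027, -0.6691] o=[-0.3009, 0.8738, 0.2378] → [-0.0484, -0.4972, -0.5046, -0.2419, 0.7027, -0.6691]
q̇ = J⁺·V = [-0.7760, -0.0110, -0.3790]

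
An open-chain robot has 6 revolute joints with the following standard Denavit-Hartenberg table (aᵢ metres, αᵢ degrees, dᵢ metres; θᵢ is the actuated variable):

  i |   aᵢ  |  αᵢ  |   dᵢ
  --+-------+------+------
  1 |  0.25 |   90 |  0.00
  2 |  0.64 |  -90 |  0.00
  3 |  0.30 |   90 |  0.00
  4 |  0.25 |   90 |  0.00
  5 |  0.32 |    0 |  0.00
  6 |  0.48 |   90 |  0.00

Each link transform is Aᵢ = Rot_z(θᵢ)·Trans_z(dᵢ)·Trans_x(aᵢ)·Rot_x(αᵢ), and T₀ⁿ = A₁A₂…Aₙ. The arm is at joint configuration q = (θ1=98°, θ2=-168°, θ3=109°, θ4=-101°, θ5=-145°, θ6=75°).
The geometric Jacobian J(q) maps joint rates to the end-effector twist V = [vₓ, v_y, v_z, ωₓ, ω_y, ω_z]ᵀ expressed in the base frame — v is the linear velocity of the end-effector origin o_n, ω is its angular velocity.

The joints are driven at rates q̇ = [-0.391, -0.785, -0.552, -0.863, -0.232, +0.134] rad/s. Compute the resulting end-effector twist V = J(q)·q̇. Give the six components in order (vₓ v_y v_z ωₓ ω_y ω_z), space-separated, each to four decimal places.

o_n = [-0.0862, 0.2567, 0.1560]
J₁: ẑ×o_n = [-0.2567, -0.0862, 0.0000], ω = ẑ
J2: z=[0.9903, 0.1392, 0.0000] o=[-0.0348, 0.2476, 0.0000] → [0.0217, -0.1545, 0.0162, 0.9903, 0.1392, 0.0000]
J3: z=[-0.0289, 0.2059, -0.9781] o=[0.0523, -0.3724, -0.1331] → [0.6748, 0.1438, 0.0103, -0.0289, 0.2059, -0.9781]
J4: z=[-0.1937, -0.9612, -0.1966] o=[-0.2419, -0.3172, -0.1128] → [-0.1455, 0.0215, 0.0385, -0.1937, -0.9612, -0.1966]
J5: z=[0.9571, -0.1411, -0.2531] o=[-0.1880, -0.3765, 0.1241] → [0.1557, -0.0564, 0.6204, 0.9571, -0.1411, -0.2531]
J6: z=[0.9571, -0.1411, -0.2531] o=[-0.2089, -0.1379, -0.0882] → [0.0654, -0.2648, 0.3950, 0.9571, -0.1411, -0.2531]
V = J·q̇ = [-0.1910, 0.0347, -0.1426, -0.6880, 0.6204, 0.3434]

-0.1910 0.0347 -0.1426 -0.6880 0.6204 0.3434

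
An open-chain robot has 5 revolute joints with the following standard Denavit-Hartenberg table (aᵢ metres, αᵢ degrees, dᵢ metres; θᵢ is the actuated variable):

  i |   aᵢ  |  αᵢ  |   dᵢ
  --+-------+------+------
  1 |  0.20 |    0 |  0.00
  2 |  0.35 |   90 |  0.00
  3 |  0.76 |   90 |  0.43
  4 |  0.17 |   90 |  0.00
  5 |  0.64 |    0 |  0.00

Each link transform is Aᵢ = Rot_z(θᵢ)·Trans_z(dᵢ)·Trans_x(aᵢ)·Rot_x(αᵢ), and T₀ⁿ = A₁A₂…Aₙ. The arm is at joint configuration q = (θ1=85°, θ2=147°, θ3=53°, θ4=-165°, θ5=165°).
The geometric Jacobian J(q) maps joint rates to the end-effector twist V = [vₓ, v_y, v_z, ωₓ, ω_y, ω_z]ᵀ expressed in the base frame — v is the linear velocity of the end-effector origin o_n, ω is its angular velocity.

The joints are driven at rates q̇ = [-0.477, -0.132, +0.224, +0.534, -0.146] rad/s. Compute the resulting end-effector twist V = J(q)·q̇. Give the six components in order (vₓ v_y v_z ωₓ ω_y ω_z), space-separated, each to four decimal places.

o_n = [-1.1517, -0.4104, 0.8530]
J₁: ẑ×o_n = [0.4104, -1.1517, 0.0000], ω = ẑ
J2: z=[0.0000, 0.0000, 1.0000] o=[0.0174, 0.1992, 0.0000] → [0.6096, -1.1692, 0.0000, 0.0000, 0.0000, 1.0000]
J3: z=[-0.7880, 0.6157, 0.0000] o=[-0.1981, -0.0766, 0.0000] → [0.5252, 0.6722, 0.8502, -0.7880, 0.6157, 0.0000]
J4: z=[-0.4917, -0.6293, -0.6018] o=[-0.8185, -0.1723, 0.6070] → [-0.2982, 0.3215, -0.0926, -0.4917, -0.6293, -0.6018]
J5: z=[-0.6653, 0.7174, -0.2067] o=[-0.7230, -0.1215, 0.4758] → [0.2109, 0.3396, 0.4998, -0.6653, 0.7174, -0.2067]
V = J·q̇ = [-0.3486, 0.9764, 0.0680, -0.3419, -0.3029, -0.9002]

-0.3486 0.9764 0.0680 -0.3419 -0.3029 -0.9002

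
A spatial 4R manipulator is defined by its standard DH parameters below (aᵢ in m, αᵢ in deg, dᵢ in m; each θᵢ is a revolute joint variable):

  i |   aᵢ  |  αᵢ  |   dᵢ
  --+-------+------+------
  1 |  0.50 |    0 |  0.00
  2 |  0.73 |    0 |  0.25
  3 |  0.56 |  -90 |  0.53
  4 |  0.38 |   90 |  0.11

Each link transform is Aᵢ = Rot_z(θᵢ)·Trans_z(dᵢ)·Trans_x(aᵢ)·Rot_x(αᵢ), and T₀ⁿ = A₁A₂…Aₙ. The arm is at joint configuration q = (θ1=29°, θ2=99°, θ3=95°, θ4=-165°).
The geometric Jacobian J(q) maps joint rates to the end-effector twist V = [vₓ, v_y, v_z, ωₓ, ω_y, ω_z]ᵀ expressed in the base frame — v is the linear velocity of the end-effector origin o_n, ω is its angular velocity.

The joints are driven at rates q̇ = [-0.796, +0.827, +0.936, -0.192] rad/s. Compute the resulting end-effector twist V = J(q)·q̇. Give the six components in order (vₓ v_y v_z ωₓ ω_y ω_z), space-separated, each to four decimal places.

0.3940 -0.4131 -0.0705 -0.1309 0.1404 0.9670

o_n = [-0.0782, 0.6056, 0.8784]
J₁: ẑ×o_n = [-0.6056, -0.0782, 0.0000], ω = ẑ
J2: z=[0.0000, 0.0000, 1.0000] o=[0.4373, 0.2424, 0.0000] → [-0.3632, -0.5155, 0.0000, 0.0000, 0.0000, 1.0000]
J3: z=[0.0000, 0.0000, 1.0000] o=[-0.0121, 0.8177, 0.2500] → [0.2120, -0.0661, 0.0000, 0.0000, 0.0000, 1.0000]
J4: z=[0.6820, -0.7314, 0.0000] o=[-0.4217, 0.4357, 0.7800] → [-0.0719, -0.0671, 0.3671, 0.6820, -0.7314, 0.0000]
V = J·q̇ = [0.3940, -0.4131, -0.0705, -0.1309, 0.1404, 0.9670]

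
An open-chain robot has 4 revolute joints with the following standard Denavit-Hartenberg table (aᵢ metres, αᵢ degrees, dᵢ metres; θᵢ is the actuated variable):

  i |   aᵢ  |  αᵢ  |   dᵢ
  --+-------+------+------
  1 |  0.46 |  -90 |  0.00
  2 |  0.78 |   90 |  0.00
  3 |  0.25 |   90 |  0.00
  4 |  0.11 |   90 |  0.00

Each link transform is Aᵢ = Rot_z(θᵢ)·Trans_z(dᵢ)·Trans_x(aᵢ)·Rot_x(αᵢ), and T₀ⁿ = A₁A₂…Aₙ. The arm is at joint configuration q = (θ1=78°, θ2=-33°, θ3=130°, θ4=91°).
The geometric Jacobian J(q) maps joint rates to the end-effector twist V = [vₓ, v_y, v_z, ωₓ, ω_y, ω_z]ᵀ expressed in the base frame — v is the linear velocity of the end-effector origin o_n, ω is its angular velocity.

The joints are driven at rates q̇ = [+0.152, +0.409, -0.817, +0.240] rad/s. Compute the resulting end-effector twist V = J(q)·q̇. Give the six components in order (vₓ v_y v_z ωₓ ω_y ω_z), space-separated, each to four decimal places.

-0.1839 0.3374 -0.0949 -0.4264 0.7032 -0.4331

o_n = [0.0055, 0.9399, 0.4302]
J₁: ẑ×o_n = [-0.9399, 0.0055, 0.0000], ω = ẑ
J2: z=[-0.9781, 0.2079, 0.0000] o=[0.0956, 0.4499, 0.0000] → [0.0894, 0.4208, -0.4605, -0.9781, 0.2079, 0.0000]
J3: z=[-0.1132, -0.5327, 0.8387] o=[0.2316, 1.0898, 0.4248] → [0.1228, -0.1891, -0.1035, -0.1132, -0.5327, 0.8387]
J4: z=[-0.4952, 0.7621, 0.4172] o=[0.0163, 0.9978, 0.3373] → [0.0950, 0.0415, 0.0369, -0.4952, 0.7621, 0.4172]
V = J·q̇ = [-0.1839, 0.3374, -0.0949, -0.4264, 0.7032, -0.4331]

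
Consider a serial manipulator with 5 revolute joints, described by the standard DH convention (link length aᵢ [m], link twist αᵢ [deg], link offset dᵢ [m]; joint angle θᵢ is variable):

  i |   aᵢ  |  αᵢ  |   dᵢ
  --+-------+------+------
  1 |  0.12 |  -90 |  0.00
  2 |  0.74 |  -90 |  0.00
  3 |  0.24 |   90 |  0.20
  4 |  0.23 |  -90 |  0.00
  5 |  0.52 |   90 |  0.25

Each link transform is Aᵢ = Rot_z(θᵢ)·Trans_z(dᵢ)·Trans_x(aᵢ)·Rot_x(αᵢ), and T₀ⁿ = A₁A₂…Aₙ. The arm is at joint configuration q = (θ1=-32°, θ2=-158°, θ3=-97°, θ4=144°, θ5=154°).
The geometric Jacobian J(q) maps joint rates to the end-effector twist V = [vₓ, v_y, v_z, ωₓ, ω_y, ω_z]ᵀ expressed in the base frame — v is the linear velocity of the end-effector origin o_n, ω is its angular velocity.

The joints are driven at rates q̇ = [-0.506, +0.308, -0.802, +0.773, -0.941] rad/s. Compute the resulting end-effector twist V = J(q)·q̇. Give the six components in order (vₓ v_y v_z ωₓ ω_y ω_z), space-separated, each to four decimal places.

o_n = [-0.5110, 0.6858, 0.2175]
J₁: ẑ×o_n = [-0.6858, -0.5110, 0.0000], ω = ẑ
J2: z=[0.5299, 0.8480, 0.0000] o=[0.1018, -0.0636, 0.0000] → [0.1844, -0.1153, 0.9168, 0.5299, 0.8480, 0.0000]
J3: z=[0.3177, -0.1985, 0.9272] o=[-0.4801, 0.3000, 0.2772] → [-0.3458, -0.0097, 0.1164, 0.3177, -0.1985, 0.9272]
J4: z=[0.7159, -0.5910, -0.3718] o=[-0.2673, 0.4479, 0.4517] → [0.2268, 0.2583, 0.0262, 0.7159, -0.5910, -0.3718]
J5: z=[-0.6225, -0.2990, -0.7233] o=[-0.3401, 0.2756, 0.5855] → [0.4067, -0.1054, -0.3064, -0.6225, -0.2990, -0.7233]
V = J·q̇ = [0.4738, 0.5298, 0.4976, 1.0476, 0.2449, -0.8564]

0.4738 0.5298 0.4976 1.0476 0.2449 -0.8564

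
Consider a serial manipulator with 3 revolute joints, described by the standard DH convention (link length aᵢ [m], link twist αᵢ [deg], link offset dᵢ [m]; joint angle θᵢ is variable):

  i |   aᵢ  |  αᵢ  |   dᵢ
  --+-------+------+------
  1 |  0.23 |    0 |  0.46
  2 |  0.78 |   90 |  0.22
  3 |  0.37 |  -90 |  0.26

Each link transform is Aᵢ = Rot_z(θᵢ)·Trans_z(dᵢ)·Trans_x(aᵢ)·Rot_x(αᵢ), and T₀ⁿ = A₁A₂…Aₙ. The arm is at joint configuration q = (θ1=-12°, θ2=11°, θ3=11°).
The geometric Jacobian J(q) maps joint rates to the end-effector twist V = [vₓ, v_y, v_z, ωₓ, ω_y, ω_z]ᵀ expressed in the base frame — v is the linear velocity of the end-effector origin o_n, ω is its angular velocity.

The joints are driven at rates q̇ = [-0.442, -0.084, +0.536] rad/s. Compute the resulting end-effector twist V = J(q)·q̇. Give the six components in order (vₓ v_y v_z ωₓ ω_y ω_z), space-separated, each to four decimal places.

o_n = [1.3635, -0.3277, 0.7506]
J₁: ẑ×o_n = [0.3277, 1.3635, -0.0000], ω = ẑ
J2: z=[0.0000, 0.0000, 1.0000] o=[0.2250, -0.0478, 0.4600] → [0.2799, 1.1385, -0.0000, 0.0000, 0.0000, 1.0000]
J3: z=[-0.0175, -0.9998, 0.0000] o=[1.0049, -0.0614, 0.6800] → [-0.0706, 0.0012, 0.3632, -0.0175, -0.9998, 0.0000]
V = J·q̇ = [-0.2062, -0.6976, 0.1947, -0.0094, -0.5359, -0.5260]

-0.2062 -0.6976 0.1947 -0.0094 -0.5359 -0.5260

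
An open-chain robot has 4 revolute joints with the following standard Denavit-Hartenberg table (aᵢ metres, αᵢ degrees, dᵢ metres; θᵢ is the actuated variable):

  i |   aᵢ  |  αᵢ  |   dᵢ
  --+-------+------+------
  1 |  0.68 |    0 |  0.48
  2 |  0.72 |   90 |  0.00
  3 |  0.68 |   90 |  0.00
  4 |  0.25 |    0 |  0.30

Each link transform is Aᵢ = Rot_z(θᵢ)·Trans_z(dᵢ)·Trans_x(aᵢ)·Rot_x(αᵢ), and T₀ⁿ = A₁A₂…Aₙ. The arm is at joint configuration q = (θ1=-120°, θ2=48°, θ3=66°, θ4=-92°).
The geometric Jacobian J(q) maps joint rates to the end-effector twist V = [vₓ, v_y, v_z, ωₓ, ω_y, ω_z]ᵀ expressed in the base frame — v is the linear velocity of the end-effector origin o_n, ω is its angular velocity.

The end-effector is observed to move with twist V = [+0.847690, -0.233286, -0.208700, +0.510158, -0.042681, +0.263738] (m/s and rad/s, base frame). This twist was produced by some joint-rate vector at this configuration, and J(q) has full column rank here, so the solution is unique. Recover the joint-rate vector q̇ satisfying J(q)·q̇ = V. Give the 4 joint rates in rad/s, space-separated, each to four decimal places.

o_n = [0.2892, -1.7168, 0.9712]
J₁: ẑ×o_n = [1.7168, 0.2892, -0.0000], ω = ẑ
J2: z=[0.0000, 0.0000, 1.0000] o=[-0.3400, -0.5889, 0.4800] → [1.1279, 0.6292, -0.0000, 0.0000, 0.0000, 1.0000]
J3: z=[-0.9511, -0.3090, 0.0000] o=[-0.1175, -1.2737, 0.4800] → [-0.1518, 0.4672, 0.5471, -0.9511, -0.3090, 0.0000]
J4: z=[0.2823, -0.8688, -0.4067] o=[-0.0320, -1.5367, 1.1012] → [0.0397, -0.0940, 0.2282, 0.2823, -0.8688, -0.4067]
q̇ = J⁺·V = [0.6290, -0.2770, -0.4720, 0.2170]

0.6290 -0.2770 -0.4720 0.2170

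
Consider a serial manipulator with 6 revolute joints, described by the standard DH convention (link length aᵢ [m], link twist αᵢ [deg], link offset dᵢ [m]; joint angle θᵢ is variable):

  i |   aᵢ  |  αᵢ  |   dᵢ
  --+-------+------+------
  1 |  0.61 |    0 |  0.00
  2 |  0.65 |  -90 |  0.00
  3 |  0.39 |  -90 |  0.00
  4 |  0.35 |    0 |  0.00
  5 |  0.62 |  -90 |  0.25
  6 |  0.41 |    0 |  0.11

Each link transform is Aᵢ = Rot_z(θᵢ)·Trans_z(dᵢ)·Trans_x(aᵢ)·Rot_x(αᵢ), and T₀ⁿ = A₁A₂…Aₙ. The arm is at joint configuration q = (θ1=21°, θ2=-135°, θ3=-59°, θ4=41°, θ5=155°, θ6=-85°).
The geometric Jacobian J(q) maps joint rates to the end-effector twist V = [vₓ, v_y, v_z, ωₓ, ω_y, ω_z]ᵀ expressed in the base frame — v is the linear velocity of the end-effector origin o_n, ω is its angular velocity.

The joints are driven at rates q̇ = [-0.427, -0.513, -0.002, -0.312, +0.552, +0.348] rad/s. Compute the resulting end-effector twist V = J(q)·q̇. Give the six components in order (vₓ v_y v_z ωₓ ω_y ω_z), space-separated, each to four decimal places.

-0.7492 0.0824 0.0108 0.2000 -0.3683 -0.9814

o_n = [0.1162, -0.9394, -0.2927]
J₁: ẑ×o_n = [0.9394, 0.1162, -0.0000], ω = ẑ
J2: z=[0.0000, 0.0000, 1.0000] o=[0.5695, 0.2186, 0.0000] → [1.1580, -0.4533, 0.0000, 0.0000, 0.0000, 1.0000]
J3: z=[0.9135, -0.4067, 0.0000] o=[0.3051, -0.3752, 0.0000] → [0.1191, 0.2674, -0.5923, 0.9135, -0.4067, 0.0000]
J4: z=[-0.3486, -0.7831, -0.5150] o=[0.2234, -0.5587, 0.3343] → [0.2949, -0.1634, 0.0487, -0.3486, -0.7831, -0.5150]
J5: z=[-0.3486, -0.7831, -0.5150] o=[-0.0417, -0.5896, 0.5607] → [0.4881, -0.3788, 0.2456, -0.3486, -0.7831, -0.5150]
J6: z=[0.8204, -0.5207, 0.2363] o=[0.1521, -0.5744, -0.0789] → [0.1976, 0.1669, -0.3181, 0.8204, -0.5207, 0.2363]
V = J·q̇ = [-0.7492, 0.0824, 0.0108, 0.2000, -0.3683, -0.9814]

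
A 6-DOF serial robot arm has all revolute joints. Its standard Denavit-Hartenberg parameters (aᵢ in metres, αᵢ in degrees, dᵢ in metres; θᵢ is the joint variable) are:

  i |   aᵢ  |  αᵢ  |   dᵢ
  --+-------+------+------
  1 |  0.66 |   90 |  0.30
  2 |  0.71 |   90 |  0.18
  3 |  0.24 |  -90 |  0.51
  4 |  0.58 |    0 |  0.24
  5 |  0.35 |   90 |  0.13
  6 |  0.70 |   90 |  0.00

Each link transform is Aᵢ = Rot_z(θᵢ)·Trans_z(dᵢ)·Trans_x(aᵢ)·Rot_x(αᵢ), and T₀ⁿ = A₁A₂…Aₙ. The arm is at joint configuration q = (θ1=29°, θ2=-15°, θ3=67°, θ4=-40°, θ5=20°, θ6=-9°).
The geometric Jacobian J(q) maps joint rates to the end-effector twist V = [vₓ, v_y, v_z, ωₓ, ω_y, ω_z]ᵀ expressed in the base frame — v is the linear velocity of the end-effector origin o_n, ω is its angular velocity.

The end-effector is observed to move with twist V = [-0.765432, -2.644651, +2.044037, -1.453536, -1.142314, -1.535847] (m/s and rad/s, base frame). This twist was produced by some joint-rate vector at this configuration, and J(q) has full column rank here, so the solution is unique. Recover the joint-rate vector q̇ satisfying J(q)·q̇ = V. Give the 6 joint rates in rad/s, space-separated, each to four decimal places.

-0.4140 -0.0780 0.9170 0.6920 0.8090 0.6800

o_n = [2.1216, -0.8963, -1.1866]
J₁: ẑ×o_n = [0.8963, 2.1216, -0.0000], ω = ẑ
J2: z=[0.4848, -0.8746, 0.0000] o=[0.5772, 0.3200, 0.3000] → [1.3002, 0.7207, 0.7611, 0.4848, -0.8746, 0.0000]
J3: z=[-0.2264, -0.1255, -0.9659] o=[1.2643, 0.4950, 0.1162] → [-1.1804, -1.1230, 0.4225, -0.2264, -0.1255, -0.9659]
J4: z=[-0.5882, -0.7728, 0.2382] o=[1.3352, 0.2817, -0.4007] → [0.8881, -0.2750, 1.3007, -0.5882, -0.7728, 0.2382]
J5: z=[-0.5882, -0.7728, 0.2382] o=[1.4546, -0.2269, -0.7485] → [0.4980, -0.0988, 0.9092, -0.5882, -0.7728, 0.2382]
J6: z=[-0.4782, 0.0949, -0.8731] o=[1.6064, -0.5470, -0.8664] → [-0.3353, -0.6030, 0.1181, -0.4782, 0.0949, -0.8731]
q̇ = J⁺·V = [-0.4140, -0.0780, 0.9170, 0.6920, 0.8090, 0.6800]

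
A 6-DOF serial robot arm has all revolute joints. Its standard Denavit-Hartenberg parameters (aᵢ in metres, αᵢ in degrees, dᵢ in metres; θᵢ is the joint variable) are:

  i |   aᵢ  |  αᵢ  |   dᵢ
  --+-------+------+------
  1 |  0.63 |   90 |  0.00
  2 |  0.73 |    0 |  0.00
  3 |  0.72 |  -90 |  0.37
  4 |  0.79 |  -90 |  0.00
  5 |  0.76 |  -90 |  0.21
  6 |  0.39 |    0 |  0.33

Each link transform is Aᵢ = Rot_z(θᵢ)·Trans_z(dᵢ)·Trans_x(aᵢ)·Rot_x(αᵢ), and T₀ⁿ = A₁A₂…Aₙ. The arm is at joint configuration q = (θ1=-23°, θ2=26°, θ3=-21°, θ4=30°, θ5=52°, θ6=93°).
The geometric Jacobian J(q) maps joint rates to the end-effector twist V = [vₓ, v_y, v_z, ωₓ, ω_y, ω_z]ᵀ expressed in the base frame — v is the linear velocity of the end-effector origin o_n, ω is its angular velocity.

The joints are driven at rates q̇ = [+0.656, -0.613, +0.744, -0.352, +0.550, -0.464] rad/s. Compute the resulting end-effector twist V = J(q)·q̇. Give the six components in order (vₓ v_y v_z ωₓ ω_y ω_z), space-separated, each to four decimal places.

o_n = [2.7591, -1.2068, -0.3180]
J₁: ẑ×o_n = [1.2068, 2.7591, -0.0000], ω = ẑ
J2: z=[-0.3907, -0.9205, 0.0000] o=[0.5799, -0.2462, 0.0000] → [0.2927, -0.1243, 2.3813, -0.3907, -0.9205, 0.0000]
J3: z=[-0.3907, -0.9205, 0.0000] o=[1.1839, -0.5025, 0.3200] → [0.5873, -0.2493, 1.7252, -0.3907, -0.9205, 0.0000]
J4: z=[-0.0802, 0.0341, 0.9962] o=[1.6996, -1.1234, 0.3828] → [0.0592, 0.9993, -0.0294, -0.0802, 0.0341, 0.9962]
J5: z=[-0.1201, 0.9918, -0.0436] o=[2.4813, -1.0261, 0.4424] → [-0.7621, -0.1034, -0.2539, -0.1201, 0.9918, -0.0436]
J6: z=[-0.7304, -0.1180, -0.6728] o=[2.9671, -0.7806, -0.1281] → [-0.2643, 0.0012, 0.2867, -0.7304, -0.1180, -0.6728]
V = J·q̇ = [0.7318, 1.2915, -0.4385, 0.2499, 0.4677, 0.5935]

0.7318 1.2915 -0.4385 0.2499 0.4677 0.5935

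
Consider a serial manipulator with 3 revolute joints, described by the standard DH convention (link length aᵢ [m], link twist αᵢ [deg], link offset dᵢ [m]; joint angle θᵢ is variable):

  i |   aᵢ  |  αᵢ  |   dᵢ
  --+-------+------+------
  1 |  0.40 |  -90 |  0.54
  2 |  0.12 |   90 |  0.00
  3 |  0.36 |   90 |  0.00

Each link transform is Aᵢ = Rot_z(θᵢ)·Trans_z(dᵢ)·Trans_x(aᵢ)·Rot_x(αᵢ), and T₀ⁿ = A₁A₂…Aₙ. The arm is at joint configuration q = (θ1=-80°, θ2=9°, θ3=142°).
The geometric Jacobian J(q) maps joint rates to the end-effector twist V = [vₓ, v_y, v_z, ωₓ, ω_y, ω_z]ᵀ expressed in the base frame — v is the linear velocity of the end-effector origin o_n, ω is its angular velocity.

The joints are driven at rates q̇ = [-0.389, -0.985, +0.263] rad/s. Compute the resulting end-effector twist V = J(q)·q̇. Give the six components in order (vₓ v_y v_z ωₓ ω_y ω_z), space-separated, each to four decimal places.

-0.1642 -0.0324 -0.1501 -0.9629 -0.2116 -0.1292

o_n = [0.2597, -0.1962, 0.5656]
J₁: ẑ×o_n = [0.1962, 0.2597, -0.0000], ω = ẑ
J2: z=[0.9848, 0.1736, 0.0000] o=[0.0695, -0.3939, 0.5400] → [0.0044, -0.0252, 0.1617, 0.9848, 0.1736, 0.0000]
J3: z=[0.0272, -0.1541, 0.9877] o=[0.0900, -0.5106, 0.5212] → [-0.3174, 0.1663, 0.0347, 0.0272, -0.1541, 0.9877]
V = J·q̇ = [-0.1642, -0.0324, -0.1501, -0.9629, -0.2116, -0.1292]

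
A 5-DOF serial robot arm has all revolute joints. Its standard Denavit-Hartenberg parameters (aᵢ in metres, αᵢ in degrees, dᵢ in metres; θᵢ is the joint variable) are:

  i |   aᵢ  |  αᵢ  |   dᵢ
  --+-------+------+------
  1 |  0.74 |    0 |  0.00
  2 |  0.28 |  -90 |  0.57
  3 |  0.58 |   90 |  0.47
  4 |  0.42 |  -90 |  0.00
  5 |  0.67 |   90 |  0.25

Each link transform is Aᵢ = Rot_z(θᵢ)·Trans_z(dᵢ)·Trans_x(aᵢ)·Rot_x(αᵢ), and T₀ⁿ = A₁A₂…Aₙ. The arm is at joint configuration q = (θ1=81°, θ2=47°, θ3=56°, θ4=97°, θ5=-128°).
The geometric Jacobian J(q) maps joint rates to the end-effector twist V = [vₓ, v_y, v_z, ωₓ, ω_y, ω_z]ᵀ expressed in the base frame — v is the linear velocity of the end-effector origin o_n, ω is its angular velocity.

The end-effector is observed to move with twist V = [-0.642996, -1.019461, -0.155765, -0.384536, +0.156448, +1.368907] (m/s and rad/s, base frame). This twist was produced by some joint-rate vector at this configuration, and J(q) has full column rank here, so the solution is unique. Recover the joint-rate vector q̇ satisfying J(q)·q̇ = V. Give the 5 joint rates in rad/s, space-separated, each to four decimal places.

o_n = [-0.7923, 1.1671, 0.5909]
J₁: ẑ×o_n = [-1.1671, -0.7923, 0.0000], ω = ẑ
J2: z=[0.0000, 0.0000, 1.0000] o=[0.1158, 0.7309, 0.0000] → [-0.4362, -0.9080, 0.0000, 0.0000, 0.0000, 1.0000]
J3: z=[-0.7880, -0.6157, 0.0000] o=[-0.0566, 0.9515, 0.5700] → [-0.0128, 0.0164, -0.6228, -0.7880, -0.6157, 0.0000]
J4: z=[-0.5104, 0.6533, 0.5592] o=[-0.6267, 0.9177, 0.0892] → [0.1883, 0.1635, -0.0191, -0.5104, 0.6533, 0.5592]
J5: z=[0.4377, -0.3623, 0.8229] o=[-0.9375, 0.6385, 0.1316] → [-0.6013, -0.0815, 0.2840, 0.4377, -0.3623, 0.8229]
q̇ = J⁺·V = [0.3100, 0.9310, 0.1950, 0.3700, -0.0960]

0.3100 0.9310 0.1950 0.3700 -0.0960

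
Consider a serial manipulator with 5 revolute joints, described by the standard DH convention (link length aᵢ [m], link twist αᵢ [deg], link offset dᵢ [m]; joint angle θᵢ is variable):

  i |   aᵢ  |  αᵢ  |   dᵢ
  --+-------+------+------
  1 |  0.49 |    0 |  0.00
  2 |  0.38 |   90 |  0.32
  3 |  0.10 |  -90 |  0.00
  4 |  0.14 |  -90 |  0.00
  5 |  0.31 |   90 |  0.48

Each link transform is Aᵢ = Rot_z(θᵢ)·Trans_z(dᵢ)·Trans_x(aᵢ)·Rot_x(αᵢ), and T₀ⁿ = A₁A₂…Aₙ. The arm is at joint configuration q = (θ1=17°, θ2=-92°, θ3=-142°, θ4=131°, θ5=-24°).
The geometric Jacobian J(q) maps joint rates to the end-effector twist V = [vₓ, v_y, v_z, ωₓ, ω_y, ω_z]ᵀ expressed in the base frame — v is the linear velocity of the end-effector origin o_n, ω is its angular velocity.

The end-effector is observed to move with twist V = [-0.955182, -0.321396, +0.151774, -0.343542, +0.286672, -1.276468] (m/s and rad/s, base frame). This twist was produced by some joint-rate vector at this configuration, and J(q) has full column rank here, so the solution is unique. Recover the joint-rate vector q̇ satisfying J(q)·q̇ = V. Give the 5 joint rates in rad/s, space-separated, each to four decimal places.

o_n = [0.7015, -0.7086, 0.5530]
J₁: ẑ×o_n = [0.7086, 0.7015, -0.0000], ω = ẑ
J2: z=[0.0000, 0.0000, 1.0000] o=[0.4686, 0.1433, 0.0000] → [0.8518, 0.2329, -0.0000, 0.0000, 0.0000, 1.0000]
J3: z=[-0.9659, -0.2588, 0.0000] o=[0.5669, -0.2238, 0.3200] → [-0.0603, 0.2251, 0.5031, -0.9659, -0.2588, 0.0000]
J4: z=[0.1593, -0.5947, -0.7880] o=[0.5465, -0.1477, 0.2584] → [-0.6172, -0.1690, 0.0028, 0.1593, -0.5947, -0.7880]
J5: z=[-0.4798, -0.7443, 0.4646] o=[0.6673, -0.1902, 0.3150] → [0.0637, 0.1301, 0.2741, -0.4798, -0.7443, 0.4646]
q̇ = J⁺·V = [-0.2780, -0.9690, 0.5240, -0.2020, -0.4060]

-0.2780 -0.9690 0.5240 -0.2020 -0.4060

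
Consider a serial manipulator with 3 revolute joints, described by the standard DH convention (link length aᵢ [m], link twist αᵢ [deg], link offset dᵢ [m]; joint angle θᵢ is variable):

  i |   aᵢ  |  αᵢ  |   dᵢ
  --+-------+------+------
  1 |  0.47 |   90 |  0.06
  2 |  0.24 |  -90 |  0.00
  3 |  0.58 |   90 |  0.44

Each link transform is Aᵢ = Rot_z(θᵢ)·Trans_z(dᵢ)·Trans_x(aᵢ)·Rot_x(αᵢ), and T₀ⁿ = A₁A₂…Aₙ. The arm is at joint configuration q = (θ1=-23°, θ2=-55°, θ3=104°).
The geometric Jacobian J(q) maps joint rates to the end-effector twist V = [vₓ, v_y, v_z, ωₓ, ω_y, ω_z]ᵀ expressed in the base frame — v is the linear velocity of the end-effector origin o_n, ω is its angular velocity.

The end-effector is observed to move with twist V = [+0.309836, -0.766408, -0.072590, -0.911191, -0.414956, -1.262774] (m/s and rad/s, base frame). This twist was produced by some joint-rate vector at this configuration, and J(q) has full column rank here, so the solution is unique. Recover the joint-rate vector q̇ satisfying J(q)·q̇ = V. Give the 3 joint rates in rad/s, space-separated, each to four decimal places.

-0.7890 0.7380 -0.8260

o_n = [1.0369, 0.1712, 0.2307]
J₁: ẑ×o_n = [-0.1712, 1.0369, 0.0000], ω = ẑ
J2: z=[-0.3907, -0.9205, 0.0000] o=[0.4326, -0.1836, 0.0600] → [-0.1571, 0.0667, 0.4176, -0.3907, -0.9205, 0.0000]
J3: z=[0.7540, -0.3201, 0.5736] o=[0.5594, -0.2374, -0.1366] → [-0.3520, -0.0030, 0.4610, 0.7540, -0.3201, 0.5736]
q̇ = J⁺·V = [-0.7890, 0.7380, -0.8260]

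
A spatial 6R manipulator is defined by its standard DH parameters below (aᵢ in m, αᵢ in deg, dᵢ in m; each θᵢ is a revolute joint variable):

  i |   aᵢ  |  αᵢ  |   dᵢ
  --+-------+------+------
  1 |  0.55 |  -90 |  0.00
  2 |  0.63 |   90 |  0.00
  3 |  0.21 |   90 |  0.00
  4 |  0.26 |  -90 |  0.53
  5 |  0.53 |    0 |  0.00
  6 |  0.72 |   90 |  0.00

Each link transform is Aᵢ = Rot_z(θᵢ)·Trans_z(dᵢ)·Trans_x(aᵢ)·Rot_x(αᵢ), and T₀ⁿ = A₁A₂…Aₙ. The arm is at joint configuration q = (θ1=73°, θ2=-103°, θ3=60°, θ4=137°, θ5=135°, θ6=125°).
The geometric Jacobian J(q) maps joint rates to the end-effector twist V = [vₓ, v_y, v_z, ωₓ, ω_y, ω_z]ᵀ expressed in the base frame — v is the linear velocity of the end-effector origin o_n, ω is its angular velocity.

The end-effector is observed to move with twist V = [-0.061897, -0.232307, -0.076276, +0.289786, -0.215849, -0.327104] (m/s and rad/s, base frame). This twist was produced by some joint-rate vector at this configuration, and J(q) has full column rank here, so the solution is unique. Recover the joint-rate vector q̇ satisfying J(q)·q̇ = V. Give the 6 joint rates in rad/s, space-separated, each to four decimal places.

-0.5110 0.0200 0.3010 0.3590 -0.0890 0.3950

o_n = [0.1982, 0.3116, 1.5677]
J₁: ẑ×o_n = [-0.3116, 0.1982, 0.0000], ω = ẑ
J2: z=[-0.9563, 0.2924, 0.0000] o=[0.1608, 0.5260, 0.0000] → [0.4584, 1.4992, 0.1941, -0.9563, 0.2924, 0.0000]
J3: z=[-0.2849, -0.9318, -0.2250] o=[0.1194, 0.3904, 0.6139] → [-0.9065, 0.2540, 0.0959, -0.2849, -0.9318, -0.2250]
J4: z=[0.4212, -0.3325, 0.8438] o=[-0.0615, 0.4210, 0.7162] → [-0.1908, -0.1396, 0.0402, 0.4212, -0.3325, 0.8438]
J5: z=[0.7956, 0.5821, -0.1677] o=[0.2750, 0.0519, 1.0309] → [0.3561, -0.4142, 0.2513, 0.7956, 0.5821, -0.1677]
J6: z=[0.7956, 0.5821, -0.1677] o=[-0.0460, 0.4546, 0.9057] → [0.3614, -0.5677, -0.2559, 0.7956, 0.5821, -0.1677]
q̇ = J⁺·V = [-0.5110, 0.0200, 0.3010, 0.3590, -0.0890, 0.3950]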